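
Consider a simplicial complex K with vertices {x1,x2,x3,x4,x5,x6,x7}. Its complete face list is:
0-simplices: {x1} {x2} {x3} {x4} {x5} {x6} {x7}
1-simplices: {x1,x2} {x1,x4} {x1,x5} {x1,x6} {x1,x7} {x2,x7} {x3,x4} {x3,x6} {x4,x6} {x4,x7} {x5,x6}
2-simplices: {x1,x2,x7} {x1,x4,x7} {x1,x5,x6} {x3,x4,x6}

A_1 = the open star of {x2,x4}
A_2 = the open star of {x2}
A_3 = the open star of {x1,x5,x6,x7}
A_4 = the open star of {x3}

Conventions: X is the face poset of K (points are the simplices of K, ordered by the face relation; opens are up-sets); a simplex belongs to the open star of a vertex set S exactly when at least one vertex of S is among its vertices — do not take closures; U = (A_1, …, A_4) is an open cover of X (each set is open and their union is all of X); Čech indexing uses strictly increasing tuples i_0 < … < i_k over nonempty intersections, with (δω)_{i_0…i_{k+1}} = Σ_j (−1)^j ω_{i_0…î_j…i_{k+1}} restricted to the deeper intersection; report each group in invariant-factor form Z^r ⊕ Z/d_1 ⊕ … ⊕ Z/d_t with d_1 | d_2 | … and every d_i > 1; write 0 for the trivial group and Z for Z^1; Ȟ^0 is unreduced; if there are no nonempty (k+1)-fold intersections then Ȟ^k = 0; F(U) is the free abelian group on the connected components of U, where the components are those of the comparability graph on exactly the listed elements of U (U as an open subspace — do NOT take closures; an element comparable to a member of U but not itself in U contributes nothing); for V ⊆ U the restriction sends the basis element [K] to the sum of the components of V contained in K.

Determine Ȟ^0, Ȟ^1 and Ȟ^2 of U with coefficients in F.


Ȟ^0 = Z, Ȟ^1 = Z and Ȟ^2 = 0

cover nerve:
  A1={{x2},{x4},{x1,x2},{x1,x4},{x2,x7},{x3,x4},{x4,x6},{x4,x7},{x1,x2,x7},{x1,x4,x7},{x3,x4,x6}} A2={{x2},{x1,x2},{x2,x7},{x1,x2,x7}} A3={{x1},{x5},{x6},{x7},{x1,x2},{x1,x4},{x1,x5},{x1,x6},{x1,x7},{x2,x7},{x3,x6},{x4,x6},{x4,x7},{x5,x6},{x1,x2,x7},{x1,x4,x7},{x1,x5,x6},{x3,x4,x6}} A4={{x3},{x3,x4},{x3,x6},{x3,x4,x6}}
  A12={{x2},{x1,x2},{x2,x7},{x1,x2,x7}} A13={{x1,x2},{x1,x4},{x2,x7},{x4,x6},{x4,x7},{x1,x2,x7},{x1,x4,x7},{x3,x4,x6}} A14={{x3,x4},{x3,x4,x6}} A23={{x1,x2},{x2,x7},{x1,x2,x7}} A34={{x3,x6},{x3,x4,x6}}
  A123={{x1,x2},{x2,x7},{x1,x2,x7}} A134={{x3,x4,x6}}
components per intersection:
  A1: {{x2},{x1,x2},{x2,x7},{x1,x2,x7}} {{x4},{x1,x4},{x3,x4},{x4,x6},{x4,x7},{x1,x4,x7},{x3,x4,x6}}
  A2: {{x2},{x1,x2},{x2,x7},{x1,x2,x7}}
  A3: {{x1},{x5},{x6},{x7},{x1,x2},{x1,x4},{x1,x5},{x1,x6},{x1,x7},{x2,x7},{x3,x6},{x4,x6},{x4,x7},{x5,x6},{x1,x2,x7},{x1,x4,x7},{x1,x5,x6},{x3,x4,x6}}
  A4: {{x3},{x3,x4},{x3,x6},{x3,x4,x6}}
  A12: {{x2},{x1,x2},{x2,x7},{x1,x2,x7}}
  A13: {{x1,x2},{x2,x7},{x1,x2,x7}} {{x1,x4},{x4,x7},{x1,x4,x7}} {{x4,x6},{x3,x4,x6}}
  A14: {{x3,x4},{x3,x4,x6}}
  A23: {{x1,x2},{x2,x7},{x1,x2,x7}}
  A34: {{x3,x6},{x3,x4,x6}}
  A123: {{x1,x2},{x2,x7},{x1,x2,x7}}
  A134: {{x3,x4,x6}}
C dims 5,7,2; δ0: rk 4, SNF 1^4; δ1: rk 2, SNF 1^2
Ȟ^0: (5−4)−0=1 ⇒ Z
Ȟ^1: (7−2)−4=1 ⇒ Z
Ȟ^2: (2−0)−2=0 ⇒ 0


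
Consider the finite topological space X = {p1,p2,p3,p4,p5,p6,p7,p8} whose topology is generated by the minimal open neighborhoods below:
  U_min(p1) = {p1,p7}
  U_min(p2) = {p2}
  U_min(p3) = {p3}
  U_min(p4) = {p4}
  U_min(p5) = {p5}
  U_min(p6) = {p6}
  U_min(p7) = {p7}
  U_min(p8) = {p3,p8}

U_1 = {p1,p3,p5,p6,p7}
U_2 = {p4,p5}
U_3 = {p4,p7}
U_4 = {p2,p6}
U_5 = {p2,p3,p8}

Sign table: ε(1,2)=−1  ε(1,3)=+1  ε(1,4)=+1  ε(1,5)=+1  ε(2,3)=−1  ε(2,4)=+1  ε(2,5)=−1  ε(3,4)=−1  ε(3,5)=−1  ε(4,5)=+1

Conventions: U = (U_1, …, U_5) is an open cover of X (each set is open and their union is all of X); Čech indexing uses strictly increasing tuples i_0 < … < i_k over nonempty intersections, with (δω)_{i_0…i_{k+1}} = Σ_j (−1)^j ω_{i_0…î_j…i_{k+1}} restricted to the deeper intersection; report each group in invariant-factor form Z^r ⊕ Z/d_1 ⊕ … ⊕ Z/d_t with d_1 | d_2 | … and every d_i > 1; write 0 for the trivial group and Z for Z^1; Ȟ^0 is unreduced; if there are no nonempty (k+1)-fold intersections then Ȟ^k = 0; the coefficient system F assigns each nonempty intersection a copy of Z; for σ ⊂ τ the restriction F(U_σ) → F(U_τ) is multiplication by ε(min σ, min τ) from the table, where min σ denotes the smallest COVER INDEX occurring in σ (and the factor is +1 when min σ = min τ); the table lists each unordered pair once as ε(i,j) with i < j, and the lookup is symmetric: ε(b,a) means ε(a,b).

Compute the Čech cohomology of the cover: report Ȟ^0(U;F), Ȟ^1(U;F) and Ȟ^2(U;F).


nonempty overlaps:
  U12={p5} U13={p7} U14={p6} U15={p3} U23={p4} U45={p2}
C dims 5,6; δ0: rk 4, SNF 1^4
degree 0: 5−4−0 = 1 → Ȟ^0 ≅ Z
degree 1: 6−0−4 = 2 → Ȟ^1 ≅ Z^2
degree 2: 0−0−0 = 0 → Ȟ^2 ≅ 0

Ȟ^0 = Z, Ȟ^1 = Z^2 and Ȟ^2 = 0


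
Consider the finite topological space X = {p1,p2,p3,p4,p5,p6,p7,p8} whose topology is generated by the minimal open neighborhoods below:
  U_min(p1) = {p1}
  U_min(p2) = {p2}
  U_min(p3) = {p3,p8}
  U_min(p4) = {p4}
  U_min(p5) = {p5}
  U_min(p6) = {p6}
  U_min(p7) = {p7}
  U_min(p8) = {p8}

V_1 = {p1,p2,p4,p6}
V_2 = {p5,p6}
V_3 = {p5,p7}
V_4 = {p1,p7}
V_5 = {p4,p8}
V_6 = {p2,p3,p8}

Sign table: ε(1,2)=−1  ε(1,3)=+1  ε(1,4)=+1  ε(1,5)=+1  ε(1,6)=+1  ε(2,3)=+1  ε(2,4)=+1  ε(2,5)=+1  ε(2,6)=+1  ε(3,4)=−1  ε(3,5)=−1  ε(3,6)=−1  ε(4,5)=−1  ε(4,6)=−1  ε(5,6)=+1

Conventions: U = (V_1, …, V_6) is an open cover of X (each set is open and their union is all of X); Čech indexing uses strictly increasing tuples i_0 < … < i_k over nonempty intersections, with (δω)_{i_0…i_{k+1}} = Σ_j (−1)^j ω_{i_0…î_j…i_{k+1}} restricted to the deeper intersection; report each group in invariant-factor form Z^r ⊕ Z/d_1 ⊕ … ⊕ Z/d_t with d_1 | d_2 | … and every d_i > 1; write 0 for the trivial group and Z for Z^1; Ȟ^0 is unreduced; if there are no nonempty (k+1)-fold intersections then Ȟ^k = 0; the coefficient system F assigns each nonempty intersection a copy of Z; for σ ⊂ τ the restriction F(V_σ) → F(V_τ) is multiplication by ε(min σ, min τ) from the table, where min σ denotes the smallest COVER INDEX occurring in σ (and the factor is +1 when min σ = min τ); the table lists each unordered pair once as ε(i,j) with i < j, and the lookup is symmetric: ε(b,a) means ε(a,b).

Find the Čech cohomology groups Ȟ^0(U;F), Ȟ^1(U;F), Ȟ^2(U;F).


nerve simplices:
  V12={p6} V14={p1} V15={p4} V16={p2} V23={p5} V34={p7} V56={p8}
C dims 6,7; δ0: rk 5, SNF 1^5
degree 0: 6−5−0 = 1 → Ȟ^0 ≅ Z
degree 1: 7−0−5 = 2 → Ȟ^1 ≅ Z^2
degree 2: 0−0−0 = 0 → Ȟ^2 ≅ 0

Ȟ^0 ≅ Z; Ȟ^1 ≅ Z^2; Ȟ^2 ≅ 0


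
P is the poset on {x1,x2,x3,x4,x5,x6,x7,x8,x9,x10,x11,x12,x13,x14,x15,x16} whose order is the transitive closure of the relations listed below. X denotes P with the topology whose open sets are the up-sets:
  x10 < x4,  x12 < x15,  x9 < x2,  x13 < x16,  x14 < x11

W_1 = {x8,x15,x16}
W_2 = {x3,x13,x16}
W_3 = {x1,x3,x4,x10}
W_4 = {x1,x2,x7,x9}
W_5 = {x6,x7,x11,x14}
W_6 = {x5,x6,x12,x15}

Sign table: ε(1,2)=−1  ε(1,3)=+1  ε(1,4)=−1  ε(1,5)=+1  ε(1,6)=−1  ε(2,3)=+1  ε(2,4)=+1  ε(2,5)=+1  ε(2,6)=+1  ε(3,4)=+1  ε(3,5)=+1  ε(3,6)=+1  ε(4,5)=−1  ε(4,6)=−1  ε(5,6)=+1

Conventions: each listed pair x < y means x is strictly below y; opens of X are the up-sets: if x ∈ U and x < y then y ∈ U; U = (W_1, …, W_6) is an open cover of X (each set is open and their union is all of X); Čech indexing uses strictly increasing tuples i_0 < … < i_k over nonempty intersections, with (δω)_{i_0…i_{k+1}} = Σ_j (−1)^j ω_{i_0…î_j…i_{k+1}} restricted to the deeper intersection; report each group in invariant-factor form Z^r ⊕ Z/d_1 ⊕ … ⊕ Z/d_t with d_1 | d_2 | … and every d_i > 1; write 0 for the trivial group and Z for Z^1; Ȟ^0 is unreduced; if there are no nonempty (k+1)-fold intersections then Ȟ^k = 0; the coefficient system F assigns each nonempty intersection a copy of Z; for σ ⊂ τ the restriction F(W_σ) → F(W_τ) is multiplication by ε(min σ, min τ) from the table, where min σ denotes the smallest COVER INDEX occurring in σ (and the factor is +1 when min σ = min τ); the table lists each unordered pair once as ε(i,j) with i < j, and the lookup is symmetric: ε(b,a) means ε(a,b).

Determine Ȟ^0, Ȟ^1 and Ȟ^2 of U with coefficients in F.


Ȟ^0 = 0, Ȟ^1 = Z/2, Ȟ^2 = 0

cover nerve:
  W12={x16} W16={x15} W23={x3} W34={x1} W45={x7} W56={x6}
C dims 6,6; δ0: rk 6, SNF 1^5·2
Ȟ^0: (6−6)−0=0 ⇒ 0
Ȟ^1: (6−0)−6=0 plus torsion [2] ⇒ Z/2
Ȟ^2: (0−0)−0=0 ⇒ 0


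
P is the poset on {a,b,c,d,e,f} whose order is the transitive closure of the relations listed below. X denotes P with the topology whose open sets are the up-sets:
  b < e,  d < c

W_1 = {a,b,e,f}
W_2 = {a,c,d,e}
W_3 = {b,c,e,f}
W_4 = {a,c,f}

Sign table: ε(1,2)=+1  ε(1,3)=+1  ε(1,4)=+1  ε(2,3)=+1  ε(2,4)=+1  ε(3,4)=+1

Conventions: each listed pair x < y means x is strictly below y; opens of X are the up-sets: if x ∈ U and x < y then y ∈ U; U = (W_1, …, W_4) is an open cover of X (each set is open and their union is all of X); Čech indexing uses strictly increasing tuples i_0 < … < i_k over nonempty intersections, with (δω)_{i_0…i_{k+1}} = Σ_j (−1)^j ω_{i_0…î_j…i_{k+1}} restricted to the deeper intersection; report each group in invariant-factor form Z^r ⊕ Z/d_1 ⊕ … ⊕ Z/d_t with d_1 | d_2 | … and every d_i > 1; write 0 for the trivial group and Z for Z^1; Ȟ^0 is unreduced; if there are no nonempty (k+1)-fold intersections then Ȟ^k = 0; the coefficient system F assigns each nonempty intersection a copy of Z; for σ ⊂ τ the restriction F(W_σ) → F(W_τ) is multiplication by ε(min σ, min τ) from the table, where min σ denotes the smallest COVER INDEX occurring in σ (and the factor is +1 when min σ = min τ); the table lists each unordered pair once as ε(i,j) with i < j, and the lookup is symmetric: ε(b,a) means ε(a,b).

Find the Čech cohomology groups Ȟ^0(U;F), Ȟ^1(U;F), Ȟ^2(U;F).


Ȟ^0 = Z, Ȟ^1 = 0, Ȟ^2 = Z

intersection data:
  W12={a,e} W13={b,e,f} W14={a,f} W23={c,e} W24={a,c} W34={c,f}
  W123={e} W124={a} W134={f} W234={c}
C dims 4,6,4; δ0: rk 3, SNF 1^3; δ1: rk 3, SNF 1^3
Ȟ^0 = (4 − 3) − 0 = 1, so Ȟ^0 ≅ Z
Ȟ^1 = (6 − 3) − 3 = 0, so Ȟ^1 ≅ 0
Ȟ^2 = (4 − 0) − 3 = 1, so Ȟ^2 ≅ Z


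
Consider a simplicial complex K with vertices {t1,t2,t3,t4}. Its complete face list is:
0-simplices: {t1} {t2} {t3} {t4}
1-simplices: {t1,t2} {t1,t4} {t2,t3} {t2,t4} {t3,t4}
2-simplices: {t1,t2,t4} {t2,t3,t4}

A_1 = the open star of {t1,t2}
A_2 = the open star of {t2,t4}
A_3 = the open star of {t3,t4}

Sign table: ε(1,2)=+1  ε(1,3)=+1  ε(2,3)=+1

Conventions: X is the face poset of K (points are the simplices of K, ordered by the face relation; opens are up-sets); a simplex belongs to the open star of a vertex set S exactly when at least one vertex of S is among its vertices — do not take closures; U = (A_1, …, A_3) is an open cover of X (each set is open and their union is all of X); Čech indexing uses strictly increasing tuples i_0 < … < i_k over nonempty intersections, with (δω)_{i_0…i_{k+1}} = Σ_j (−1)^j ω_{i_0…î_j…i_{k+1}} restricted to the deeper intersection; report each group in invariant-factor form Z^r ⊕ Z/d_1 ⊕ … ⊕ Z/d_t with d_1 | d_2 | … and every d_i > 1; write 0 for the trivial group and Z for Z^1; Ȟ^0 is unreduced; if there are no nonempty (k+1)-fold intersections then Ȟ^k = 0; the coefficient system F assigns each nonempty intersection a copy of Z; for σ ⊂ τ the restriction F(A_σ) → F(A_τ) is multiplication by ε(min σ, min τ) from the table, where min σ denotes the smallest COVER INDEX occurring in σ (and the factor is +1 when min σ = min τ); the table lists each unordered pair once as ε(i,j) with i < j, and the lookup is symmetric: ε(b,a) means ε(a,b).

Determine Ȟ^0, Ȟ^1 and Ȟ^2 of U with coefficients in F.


Ȟ^0(U;F) ≅ Z; Ȟ^1(U;F) ≅ 0; Ȟ^2(U;F) ≅ 0

cover nerve:
  A1={{t1},{t2},{t1,t2},{t1,t4},{t2,t3},{t2,t4},{t1,t2,t4},{t2,t3,t4}} A2={{t2},{t4},{t1,t2},{t1,t4},{t2,t3},{t2,t4},{t3,t4},{t1,t2,t4},{t2,t3,t4}} A3={{t3},{t4},{t1,t4},{t2,t3},{t2,t4},{t3,t4},{t1,t2,t4},{t2,t3,t4}}
  A12={{t2},{t1,t2},{t1,t4},{t2,t3},{t2,t4},{t1,t2,t4},{t2,t3,t4}} A13={{t1,t4},{t2,t3},{t2,t4},{t1,t2,t4},{t2,t3,t4}} A23={{t4},{t1,t4},{t2,t3},{t2,t4},{t3,t4},{t1,t2,t4},{t2,t3,t4}}
  A123={{t1,t4},{t2,t3},{t2,t4},{t1,t2,t4},{t2,t3,t4}}
C dims 3,3,1; δ0: rk 2, SNF 1^2; δ1: rk 1, SNF 1^1
Ȟ^0: (3−2)−0=1 ⇒ Z
Ȟ^1: (3−1)−2=0 ⇒ 0
Ȟ^2: (1−0)−1=0 ⇒ 0


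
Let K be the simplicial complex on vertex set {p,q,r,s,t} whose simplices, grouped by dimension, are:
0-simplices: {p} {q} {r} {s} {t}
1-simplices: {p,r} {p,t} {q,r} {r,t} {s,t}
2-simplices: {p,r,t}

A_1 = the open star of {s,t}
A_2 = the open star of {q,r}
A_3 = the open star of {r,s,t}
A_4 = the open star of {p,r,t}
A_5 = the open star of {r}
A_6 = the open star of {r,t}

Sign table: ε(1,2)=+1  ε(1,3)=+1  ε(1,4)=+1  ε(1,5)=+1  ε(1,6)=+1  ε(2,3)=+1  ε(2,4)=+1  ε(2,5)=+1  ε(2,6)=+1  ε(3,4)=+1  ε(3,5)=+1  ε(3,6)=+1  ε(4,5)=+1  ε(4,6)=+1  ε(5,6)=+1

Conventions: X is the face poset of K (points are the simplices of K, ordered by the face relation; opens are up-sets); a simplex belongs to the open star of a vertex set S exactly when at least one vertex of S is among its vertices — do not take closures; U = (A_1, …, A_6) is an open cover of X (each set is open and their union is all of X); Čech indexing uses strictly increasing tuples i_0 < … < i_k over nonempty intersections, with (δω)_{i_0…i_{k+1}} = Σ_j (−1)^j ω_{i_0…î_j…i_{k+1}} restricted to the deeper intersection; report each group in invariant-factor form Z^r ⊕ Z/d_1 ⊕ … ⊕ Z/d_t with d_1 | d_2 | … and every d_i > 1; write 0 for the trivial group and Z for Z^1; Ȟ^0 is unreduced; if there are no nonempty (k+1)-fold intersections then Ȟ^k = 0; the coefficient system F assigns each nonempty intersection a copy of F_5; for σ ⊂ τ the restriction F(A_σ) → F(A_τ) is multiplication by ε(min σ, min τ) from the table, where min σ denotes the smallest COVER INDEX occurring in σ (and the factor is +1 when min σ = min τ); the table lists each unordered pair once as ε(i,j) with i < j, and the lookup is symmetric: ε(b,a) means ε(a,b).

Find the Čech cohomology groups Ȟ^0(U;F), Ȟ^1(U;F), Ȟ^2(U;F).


nonempty intersections:
  A1={{s},{t},{p,t},{r,t},{s,t},{p,r,t}} A2={{q},{r},{p,r},{q,r},{r,t},{p,r,t}} A3={{r},{s},{t},{p,r},{p,t},{q,r},{r,t},{s,t},{p,r,t}} A4={{p},{r},{t},{p,r},{p,t},{q,r},{r,t},{s,t},{p,r,t}} A5={{r},{p,r},{q,r},{r,t},{p,r,t}} A6={{r},{t},{p,r},{p,t},{q,r},{r,t},{s,t},{p,r,t}}
  A12={{r,t},{p,r,t}} A13={{s},{t},{p,t},{r,t},{s,t},{p,r,t}} A14={{t},{p,t},{r,t},{s,t},{p,r,t}} A15={{r,t},{p,r,t}} A16={{t},{p,t},{r,t},{s,t},{p,r,t}} A23={{r},{p,r},{q,r},{r,t},{p,r,t}} A24={{r},{p,r},{q,r},{r,t},{p,r,t}} A25={{r},{p,r},{q,r},{r,t},{p,r,t}} A26={{r},{p,r},{q,r},{r,t},{p,r,t}} A34={{r},{t},{p,r},{p,t},{q,r},{r,t},{s,t},{p,r,t}} A35={{r},{p,r},{q,r},{r,t},{p,r,t}} A36={{r},{t},{p,r},{p,t},{q,r},{r,t},{s,t},{p,r,t}} A45={{r},{p,r},{q,r},{r,t},{p,r,t}} A46={{r},{t},{p,r},{p,t},{q,r},{r,t},{s,t},{p,r,t}} A56={{r},{p,r},{q,r},{r,t},{p,r,t}}
  A123={{r,t},{p,r,t}} A124={{r,t},{p,r,t}} A125={{r,t},{p,r,t}} A126={{r,t},{p,r,t}} A134={{t},{p,t},{r,t},{s,t},{p,r,t}} A135={{r,t},{p,r,t}} A136={{t},{p,t},{r,t},{s,t},{p,r,t}} A145={{r,t},{p,r,t}} A146={{t},{p,t},{r,t},{s,t},{p,r,t}} A156={{r,t},{p,r,t}} A234={{r},{p,r},{q,r},{r,t},{p,r,t}} A235={{r},{p,r},{q,r},{r,t},{p,r,t}} A236={{r},{p,r},{q,r},{r,t},{p,r,t}} A245={{r},{p,r},{q,r},{r,t},{p,r,t}} A246={{r},{p,r},{q,r},{r,t},{p,r,t}} A256={{r},{p,r},{q,r},{r,t},{p,r,t}} A345={{r},{p,r},{q,r},{r,t},{p,r,t}} A346={{r},{t},{p,r},{p,t},{q,r},{r,t},{s,t},{p,r,t}} A356={{r},{p,r},{q,r},{r,t},{p,r,t}} A456={{r},{p,r},{q,r},{r,t},{p,r,t}}
  A1234={{r,t},{p,r,t}} A1235={{r,t},{p,r,t}} A1236={{r,t},{p,r,t}} A1245={{r,t},{p,r,t}} A1246={{r,t},{p,r,t}} A1256={{r,t},{p,r,t}} A1345={{r,t},{p,r,t}} A1346={{t},{p,t},{r,t},{s,t},{p,r,t}} A1356={{r,t},{p,r,t}} A1456={{r,t},{p,r,t}} A2345={{r},{p,r},{q,r},{r,t},{p,r,t}} A2346={{r},{p,r},{q,r},{r,t},{p,r,t}} A2356={{r},{p,r},{q,r},{r,t},{p,r,t}} A2456={{r},{p,r},{q,r},{r,t},{p,r,t}} A3456={{r},{p,r},{q,r},{r,t},{p,r,t}}
  A12345={{r,t},{p,r,t}} A12346={{r,t},{p,r,t}} A12356={{r,t},{p,r,t}} A12456={{r,t},{p,r,t}} A13456={{r,t},{p,r,t}} A23456={{r},{p,r},{q,r},{r,t},{p,r,t}}
  A123456={{r,t},{p,r,t}}
C dims 6,15,20,15; δ0: rk_F5 5; δ1: rk_F5 10; δ2: rk_F5 10
Ȟ^0: (6−5)−0=1 ⇒ Z/5
Ȟ^1: (15−10)−5=0 ⇒ 0
Ȟ^2: (20−10)−10=0 ⇒ 0

Ȟ^0(U;F) ≅ Z/5, Ȟ^1(U;F) ≅ 0, Ȟ^2(U;F) ≅ 0


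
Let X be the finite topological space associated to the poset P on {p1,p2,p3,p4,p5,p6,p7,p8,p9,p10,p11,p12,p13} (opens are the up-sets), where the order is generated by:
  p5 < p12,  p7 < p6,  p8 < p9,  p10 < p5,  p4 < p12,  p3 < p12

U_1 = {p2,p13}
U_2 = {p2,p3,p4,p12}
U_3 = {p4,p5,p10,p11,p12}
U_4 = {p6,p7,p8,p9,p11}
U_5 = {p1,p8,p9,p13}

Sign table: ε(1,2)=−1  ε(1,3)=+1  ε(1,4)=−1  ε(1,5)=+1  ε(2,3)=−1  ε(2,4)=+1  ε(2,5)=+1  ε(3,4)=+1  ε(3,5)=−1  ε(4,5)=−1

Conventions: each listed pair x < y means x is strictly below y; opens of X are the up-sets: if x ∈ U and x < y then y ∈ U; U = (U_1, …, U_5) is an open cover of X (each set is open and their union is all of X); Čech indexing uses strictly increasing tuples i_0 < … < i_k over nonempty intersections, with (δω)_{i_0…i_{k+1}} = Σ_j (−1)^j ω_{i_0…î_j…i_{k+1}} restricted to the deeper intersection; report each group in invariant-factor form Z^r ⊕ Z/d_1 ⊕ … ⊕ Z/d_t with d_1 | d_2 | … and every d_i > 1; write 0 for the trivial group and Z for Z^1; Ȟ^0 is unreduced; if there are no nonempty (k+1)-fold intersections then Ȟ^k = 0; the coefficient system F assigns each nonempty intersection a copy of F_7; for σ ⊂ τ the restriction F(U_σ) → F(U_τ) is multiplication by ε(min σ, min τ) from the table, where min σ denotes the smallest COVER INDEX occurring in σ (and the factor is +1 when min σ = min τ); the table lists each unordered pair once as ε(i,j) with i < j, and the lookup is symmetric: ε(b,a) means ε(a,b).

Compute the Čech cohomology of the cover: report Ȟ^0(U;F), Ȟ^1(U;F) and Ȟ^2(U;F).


nerve of the cover:
  U12={p2} U15={p13} U23={p4,p12} U34={p11} U45={p8,p9}
C dims 5,5; δ0: rk_F7 5
Ȟ^0 = (5 − 5) − 0 = 0, so Ȟ^0 ≅ 0
Ȟ^1 = (5 − 0) − 5 = 0, so Ȟ^1 ≅ 0
Ȟ^2 = (0 − 0) − 0 = 0, so Ȟ^2 ≅ 0

Ȟ^0 ≅ 0; Ȟ^1 ≅ 0; Ȟ^2 ≅ 0


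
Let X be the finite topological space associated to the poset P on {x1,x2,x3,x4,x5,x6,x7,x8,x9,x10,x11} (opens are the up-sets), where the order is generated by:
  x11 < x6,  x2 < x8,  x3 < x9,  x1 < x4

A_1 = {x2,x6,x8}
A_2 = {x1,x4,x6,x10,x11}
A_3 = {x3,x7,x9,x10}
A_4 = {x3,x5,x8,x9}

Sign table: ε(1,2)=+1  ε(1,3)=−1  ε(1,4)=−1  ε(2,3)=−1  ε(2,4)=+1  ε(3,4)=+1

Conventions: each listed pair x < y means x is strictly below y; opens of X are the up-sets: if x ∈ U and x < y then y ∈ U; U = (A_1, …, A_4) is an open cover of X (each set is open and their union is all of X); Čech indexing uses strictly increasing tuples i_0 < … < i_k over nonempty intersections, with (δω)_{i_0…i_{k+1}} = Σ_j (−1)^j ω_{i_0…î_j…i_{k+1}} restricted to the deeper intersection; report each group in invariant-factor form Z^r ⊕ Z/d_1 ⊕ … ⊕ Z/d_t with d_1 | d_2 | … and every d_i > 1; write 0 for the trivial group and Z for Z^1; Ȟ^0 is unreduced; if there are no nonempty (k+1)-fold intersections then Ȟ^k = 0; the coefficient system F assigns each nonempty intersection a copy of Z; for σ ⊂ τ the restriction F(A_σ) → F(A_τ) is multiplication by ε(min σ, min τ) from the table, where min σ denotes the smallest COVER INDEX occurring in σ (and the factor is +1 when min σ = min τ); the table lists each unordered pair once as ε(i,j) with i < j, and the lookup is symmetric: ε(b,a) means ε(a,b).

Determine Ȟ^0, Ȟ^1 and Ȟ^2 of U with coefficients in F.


nerve of the cover:
  A12={x6} A14={x8} A23={x10} A34={x3,x9}
C dims 4,4; δ0: rk 3, SNF 1^3
Ȟ^0 = (4 − 3) − 0 = 1, so Ȟ^0 ≅ Z
Ȟ^1 = (4 − 0) − 3 = 1, so Ȟ^1 ≅ Z
Ȟ^2 = (0 − 0) − 0 = 0, so Ȟ^2 ≅ 0

Ȟ^0 = Z, Ȟ^1 = Z, Ȟ^2 = 0


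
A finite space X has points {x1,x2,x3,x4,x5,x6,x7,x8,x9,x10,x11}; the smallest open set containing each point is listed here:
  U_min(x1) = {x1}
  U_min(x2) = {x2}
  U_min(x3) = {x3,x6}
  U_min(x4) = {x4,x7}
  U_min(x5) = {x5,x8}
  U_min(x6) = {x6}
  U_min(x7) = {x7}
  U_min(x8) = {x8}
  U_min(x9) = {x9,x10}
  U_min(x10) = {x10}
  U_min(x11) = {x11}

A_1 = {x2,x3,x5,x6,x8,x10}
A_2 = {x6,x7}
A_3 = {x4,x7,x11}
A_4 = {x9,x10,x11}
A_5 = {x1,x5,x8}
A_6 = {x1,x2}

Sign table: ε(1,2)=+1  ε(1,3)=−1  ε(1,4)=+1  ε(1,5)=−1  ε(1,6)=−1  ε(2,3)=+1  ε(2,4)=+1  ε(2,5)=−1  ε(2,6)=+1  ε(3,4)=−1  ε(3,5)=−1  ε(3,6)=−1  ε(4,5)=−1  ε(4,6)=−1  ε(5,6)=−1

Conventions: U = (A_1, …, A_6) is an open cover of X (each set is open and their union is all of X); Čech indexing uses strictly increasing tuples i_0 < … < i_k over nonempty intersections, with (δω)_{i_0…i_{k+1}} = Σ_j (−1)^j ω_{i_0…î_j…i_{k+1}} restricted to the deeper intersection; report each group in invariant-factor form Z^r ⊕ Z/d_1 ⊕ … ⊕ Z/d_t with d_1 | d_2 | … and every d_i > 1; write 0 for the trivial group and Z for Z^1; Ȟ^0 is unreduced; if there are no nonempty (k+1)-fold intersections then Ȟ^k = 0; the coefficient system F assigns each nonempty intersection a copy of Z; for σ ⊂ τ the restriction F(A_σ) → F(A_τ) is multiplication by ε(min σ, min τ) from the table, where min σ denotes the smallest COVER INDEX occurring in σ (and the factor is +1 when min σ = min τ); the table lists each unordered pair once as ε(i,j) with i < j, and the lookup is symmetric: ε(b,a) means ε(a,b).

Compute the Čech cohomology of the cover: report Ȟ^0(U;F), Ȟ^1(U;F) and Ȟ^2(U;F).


Ȟ^0 ≅ 0; Ȟ^1 ≅ Z ⊕ Z/2; Ȟ^2 ≅ 0

nerve simplices:
  A12={x6} A14={x10} A15={x5,x8} A16={x2} A23={x7} A34={x11} A56={x1}
C dims 6,7; δ0: rk 6, SNF 1^5·2
degree 0: 6−6−0 = 0 → Ȟ^0 ≅ 0
degree 1: 7−0−6 = 1 plus torsion [2] → Ȟ^1 ≅ Z ⊕ Z/2
degree 2: 0−0−0 = 0 → Ȟ^2 ≅ 0


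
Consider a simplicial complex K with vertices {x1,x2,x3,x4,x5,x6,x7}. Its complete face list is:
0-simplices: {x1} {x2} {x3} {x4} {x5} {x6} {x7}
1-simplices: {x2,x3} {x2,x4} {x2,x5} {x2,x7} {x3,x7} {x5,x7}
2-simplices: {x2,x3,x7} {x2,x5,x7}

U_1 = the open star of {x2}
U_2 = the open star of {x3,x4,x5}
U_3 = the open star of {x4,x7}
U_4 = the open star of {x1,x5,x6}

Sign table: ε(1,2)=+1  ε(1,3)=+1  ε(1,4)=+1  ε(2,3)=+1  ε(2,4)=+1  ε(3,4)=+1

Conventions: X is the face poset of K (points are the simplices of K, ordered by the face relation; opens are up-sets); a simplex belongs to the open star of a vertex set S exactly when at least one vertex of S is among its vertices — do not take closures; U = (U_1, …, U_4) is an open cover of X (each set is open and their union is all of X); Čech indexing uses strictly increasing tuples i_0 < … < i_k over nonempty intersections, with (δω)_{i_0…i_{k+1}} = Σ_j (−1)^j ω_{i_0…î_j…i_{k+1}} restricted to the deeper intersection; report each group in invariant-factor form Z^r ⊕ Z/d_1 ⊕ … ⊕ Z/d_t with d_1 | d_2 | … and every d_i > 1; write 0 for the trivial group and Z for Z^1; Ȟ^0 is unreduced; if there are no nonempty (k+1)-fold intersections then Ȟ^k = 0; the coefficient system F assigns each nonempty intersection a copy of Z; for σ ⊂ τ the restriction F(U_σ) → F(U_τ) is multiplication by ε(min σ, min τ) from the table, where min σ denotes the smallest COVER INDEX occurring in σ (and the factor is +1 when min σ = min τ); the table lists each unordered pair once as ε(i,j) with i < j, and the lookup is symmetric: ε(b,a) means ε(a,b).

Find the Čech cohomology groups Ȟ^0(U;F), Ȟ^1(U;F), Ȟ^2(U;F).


intersection data:
  U1={{x2},{x2,x3},{x2,x4},{x2,x5},{x2,x7},{x2,x3,x7},{x2,x5,x7}} U2={{x3},{x4},{x5},{x2,x3},{x2,x4},{x2,x5},{x3,x7},{x5,x7},{x2,x3,x7},{x2,x5,x7}} U3={{x4},{x7},{x2,x4},{x2,x7},{x3,x7},{x5,x7},{x2,x3,x7},{x2,x5,x7}} U4={{x1},{x5},{x6},{x2,x5},{x5,x7},{x2,x5,x7}}
  U12={{x2,x3},{x2,x4},{x2,x5},{x2,x3,x7},{x2,x5,x7}} U13={{x2,x4},{x2,x7},{x2,x3,x7},{x2,x5,x7}} U14={{x2,x5},{x2,x5,x7}} U23={{x4},{x2,x4},{x3,x7},{x5,x7},{x2,x3,x7},{x2,x5,x7}} U24={{x5},{x2,x5},{x5,x7},{x2,x5,x7}} U34={{x5,x7},{x2,x5,x7}}
  U123={{x2,x4},{x2,x3,x7},{x2,x5,x7}} U124={{x2,x5},{x2,x5,x7}} U134={{x2,x5,x7}} U234={{x5,x7},{x2,x5,x7}}
  U1234={{x2,x5,x7}}
C dims 4,6,4,1; δ0: rk 3, SNF 1^3; δ1: rk 3, SNF 1^3; δ2: rk 1, SNF 1^1
Ȟ^0 = (4 − 3) − 0 = 1, so Ȟ^0 ≅ Z
Ȟ^1 = (6 − 3) − 3 = 0, so Ȟ^1 ≅ 0
Ȟ^2 = (4 − 1) − 3 = 0, so Ȟ^2 ≅ 0

Ȟ^0 ≅ Z, Ȟ^1 ≅ 0, Ȟ^2 ≅ 0


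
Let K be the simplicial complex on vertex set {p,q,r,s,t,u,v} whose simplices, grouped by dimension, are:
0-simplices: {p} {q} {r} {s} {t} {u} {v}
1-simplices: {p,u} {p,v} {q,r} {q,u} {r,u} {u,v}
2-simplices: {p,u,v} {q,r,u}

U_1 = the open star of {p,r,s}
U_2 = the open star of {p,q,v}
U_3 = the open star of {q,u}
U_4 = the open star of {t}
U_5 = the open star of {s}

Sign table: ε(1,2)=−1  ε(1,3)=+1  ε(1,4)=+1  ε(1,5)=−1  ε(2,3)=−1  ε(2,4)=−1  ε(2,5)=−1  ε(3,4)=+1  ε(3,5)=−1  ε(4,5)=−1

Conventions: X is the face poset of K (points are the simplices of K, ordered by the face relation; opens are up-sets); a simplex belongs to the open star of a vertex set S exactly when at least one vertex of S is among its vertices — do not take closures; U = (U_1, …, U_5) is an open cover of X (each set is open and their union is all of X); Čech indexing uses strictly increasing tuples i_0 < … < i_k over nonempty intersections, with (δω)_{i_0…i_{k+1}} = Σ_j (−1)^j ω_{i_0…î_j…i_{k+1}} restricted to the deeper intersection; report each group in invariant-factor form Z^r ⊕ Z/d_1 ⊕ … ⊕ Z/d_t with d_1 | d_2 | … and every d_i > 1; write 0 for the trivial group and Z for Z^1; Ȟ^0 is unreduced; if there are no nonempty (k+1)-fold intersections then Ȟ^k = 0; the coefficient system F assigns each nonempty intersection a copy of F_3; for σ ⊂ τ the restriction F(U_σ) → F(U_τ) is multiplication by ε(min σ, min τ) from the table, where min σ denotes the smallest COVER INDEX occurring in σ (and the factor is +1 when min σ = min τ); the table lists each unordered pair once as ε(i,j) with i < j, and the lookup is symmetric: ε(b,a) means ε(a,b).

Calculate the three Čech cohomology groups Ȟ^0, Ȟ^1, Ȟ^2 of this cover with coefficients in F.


Ȟ^0 = Z/3 ⊕ Z/3,  Ȟ^1 = 0,  Ȟ^2 = 0

cover nerve:
  U1={{p},{r},{s},{p,u},{p,v},{q,r},{r,u},{p,u,v},{q,r,u}} U2={{p},{q},{v},{p,u},{p,v},{q,r},{q,u},{u,v},{p,u,v},{q,r,u}} U3={{q},{u},{p,u},{q,r},{q,u},{r,u},{u,v},{p,u,v},{q,r,u}} U4={{t}} U5={{s}}
  U12={{p},{p,u},{p,v},{q,r},{p,u,v},{q,r,u}} U13={{p,u},{q,r},{r,u},{p,u,v},{q,r,u}} U15={{s}} U23={{q},{p,u},{q,r},{q,u},{u,v},{p,u,v},{q,r,u}}
  U123={{p,u},{q,r},{p,u,v},{q,r,u}}
C dims 5,4,1; δ0: rk_F3 3; δ1: rk_F3 1
Ȟ^0: (5−3)−0=2 ⇒ Z/3 ⊕ Z/3
Ȟ^1: (4−1)−3=0 ⇒ 0
Ȟ^2: (1−0)−1=0 ⇒ 0


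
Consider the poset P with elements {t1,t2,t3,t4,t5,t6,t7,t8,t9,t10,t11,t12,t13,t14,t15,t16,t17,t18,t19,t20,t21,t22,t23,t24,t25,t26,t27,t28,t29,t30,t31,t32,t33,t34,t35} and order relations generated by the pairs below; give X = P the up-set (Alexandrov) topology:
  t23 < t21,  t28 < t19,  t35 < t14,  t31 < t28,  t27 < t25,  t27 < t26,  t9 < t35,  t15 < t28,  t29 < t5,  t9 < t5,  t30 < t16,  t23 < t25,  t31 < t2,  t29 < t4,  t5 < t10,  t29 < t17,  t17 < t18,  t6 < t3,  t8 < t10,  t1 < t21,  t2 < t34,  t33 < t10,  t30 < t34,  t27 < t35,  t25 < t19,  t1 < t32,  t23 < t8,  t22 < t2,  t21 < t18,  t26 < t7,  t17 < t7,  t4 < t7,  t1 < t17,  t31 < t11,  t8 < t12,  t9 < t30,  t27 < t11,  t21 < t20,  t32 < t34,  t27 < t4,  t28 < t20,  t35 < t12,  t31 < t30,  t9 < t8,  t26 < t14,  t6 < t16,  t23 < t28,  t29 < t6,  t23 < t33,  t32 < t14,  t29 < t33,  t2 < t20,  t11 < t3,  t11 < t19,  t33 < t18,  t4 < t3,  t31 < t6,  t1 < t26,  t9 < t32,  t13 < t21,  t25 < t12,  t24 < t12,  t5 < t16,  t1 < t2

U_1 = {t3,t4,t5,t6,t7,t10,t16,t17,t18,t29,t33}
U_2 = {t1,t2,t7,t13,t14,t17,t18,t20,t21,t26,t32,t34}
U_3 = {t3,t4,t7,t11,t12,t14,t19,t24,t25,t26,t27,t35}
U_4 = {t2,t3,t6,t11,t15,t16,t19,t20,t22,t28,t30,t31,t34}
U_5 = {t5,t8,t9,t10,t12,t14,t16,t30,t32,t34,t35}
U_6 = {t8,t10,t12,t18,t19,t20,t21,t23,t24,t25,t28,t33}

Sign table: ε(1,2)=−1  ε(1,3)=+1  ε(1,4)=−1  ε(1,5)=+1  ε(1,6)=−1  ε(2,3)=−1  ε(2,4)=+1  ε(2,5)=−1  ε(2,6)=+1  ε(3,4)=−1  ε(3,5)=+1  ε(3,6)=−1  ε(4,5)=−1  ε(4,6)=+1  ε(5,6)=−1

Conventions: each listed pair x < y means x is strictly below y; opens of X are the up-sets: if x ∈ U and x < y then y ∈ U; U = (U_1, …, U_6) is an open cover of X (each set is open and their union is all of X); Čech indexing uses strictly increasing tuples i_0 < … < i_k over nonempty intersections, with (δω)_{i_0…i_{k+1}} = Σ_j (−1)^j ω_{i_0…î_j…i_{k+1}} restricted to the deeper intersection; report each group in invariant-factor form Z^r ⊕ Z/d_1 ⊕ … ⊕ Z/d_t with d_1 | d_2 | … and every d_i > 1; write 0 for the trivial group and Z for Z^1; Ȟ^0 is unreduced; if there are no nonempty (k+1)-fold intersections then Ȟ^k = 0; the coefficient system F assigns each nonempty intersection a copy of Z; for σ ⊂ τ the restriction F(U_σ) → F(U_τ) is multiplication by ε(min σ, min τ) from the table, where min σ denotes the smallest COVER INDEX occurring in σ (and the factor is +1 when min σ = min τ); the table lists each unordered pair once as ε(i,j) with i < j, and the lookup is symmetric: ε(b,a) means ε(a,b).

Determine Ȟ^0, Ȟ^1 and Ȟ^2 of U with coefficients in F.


Ȟ^0 ≅ Z,  Ȟ^1 ≅ 0,  Ȟ^2 ≅ Z/2

cover nerve:
  U12={t7,t17,t18} U13={t3,t4,t7} U14={t3,t6,t16} U15={t5,t10,t16} U16={t10,t18,t33} U23={t7,t14,t26} U24={t2,t20,t34} U25={t14,t32,t34} U26={t18,t20,t21} U34={t3,t11,t19} U35={t12,t14,t35} U36={t12,t19,t24,t25} U45={t16,t30,t34} U46={t19,t20,t28} U56={t8,t10,t12}
  U123={t7} U126={t18} U134={t3} U145={t16} U156={t10} U235={t14} U245={t34} U246={t20} U346={t19} U356={t12}
C dims 6,15,10; δ0: rk 5, SNF 1^5; δ1: rk 10, SNF 1^9·2
Ȟ^0: (6−5)−0=1 ⇒ Z
Ȟ^1: (15−10)−5=0 ⇒ 0
Ȟ^2: (10−0)−10=0 plus torsion [2] ⇒ Z/2


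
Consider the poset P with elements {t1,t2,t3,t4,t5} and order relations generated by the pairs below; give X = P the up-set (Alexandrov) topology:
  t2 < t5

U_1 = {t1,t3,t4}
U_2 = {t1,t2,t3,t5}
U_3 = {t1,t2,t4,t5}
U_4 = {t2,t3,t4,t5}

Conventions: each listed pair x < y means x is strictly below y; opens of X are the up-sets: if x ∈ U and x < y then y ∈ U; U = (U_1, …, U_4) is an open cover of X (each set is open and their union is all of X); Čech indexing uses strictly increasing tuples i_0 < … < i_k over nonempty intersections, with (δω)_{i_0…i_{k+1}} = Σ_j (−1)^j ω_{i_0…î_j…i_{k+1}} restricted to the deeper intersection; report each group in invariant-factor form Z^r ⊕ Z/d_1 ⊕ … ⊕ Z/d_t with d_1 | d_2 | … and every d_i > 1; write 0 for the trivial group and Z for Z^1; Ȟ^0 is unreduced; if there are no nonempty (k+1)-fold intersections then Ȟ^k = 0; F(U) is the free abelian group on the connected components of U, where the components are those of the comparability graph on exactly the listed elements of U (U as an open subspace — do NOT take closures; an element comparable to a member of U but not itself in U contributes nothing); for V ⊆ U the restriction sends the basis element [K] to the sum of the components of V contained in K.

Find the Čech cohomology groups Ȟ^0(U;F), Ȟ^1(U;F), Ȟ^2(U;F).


nonempty overlaps:
  U12={t1,t3} U13={t1,t4} U14={t3,t4} U23={t1,t2,t5} U24={t2,t3,t5} U34={t2,t4,t5}
  U123={t1} U124={t3} U134={t4} U234={t2,t5}
components per intersection:
  U1: {t1} {t3} {t4}
  U2: {t1} {t2,t5} {t3}
  U3: {t1} {t2,t5} {t4}
  U4: {t2,t5} {t3} {t4}
  U12: {t1} {t3}
  U13: {t1} {t4}
  U14: {t3} {t4}
  U23: {t1} {t2,t5}
  U24: {t2,t5} {t3}
  U34: {t2,t5} {t4}
  U123: {t1}
  U124: {t3}
  U134: {t4}
  U234: {t2,t5}
C dims 12,12,4; δ0: rk 8, SNF 1^8; δ1: rk 4, SNF 1^4
degree 0: 12−8−0 = 4 → Ȟ^0 ≅ Z^4
degree 1: 12−4−8 = 0 → Ȟ^1 ≅ 0
degree 2: 4−0−4 = 0 → Ȟ^2 ≅ 0

Ȟ^0(U;F) ≅ Z^4; Ȟ^1(U;F) ≅ 0; Ȟ^2(U;F) ≅ 0


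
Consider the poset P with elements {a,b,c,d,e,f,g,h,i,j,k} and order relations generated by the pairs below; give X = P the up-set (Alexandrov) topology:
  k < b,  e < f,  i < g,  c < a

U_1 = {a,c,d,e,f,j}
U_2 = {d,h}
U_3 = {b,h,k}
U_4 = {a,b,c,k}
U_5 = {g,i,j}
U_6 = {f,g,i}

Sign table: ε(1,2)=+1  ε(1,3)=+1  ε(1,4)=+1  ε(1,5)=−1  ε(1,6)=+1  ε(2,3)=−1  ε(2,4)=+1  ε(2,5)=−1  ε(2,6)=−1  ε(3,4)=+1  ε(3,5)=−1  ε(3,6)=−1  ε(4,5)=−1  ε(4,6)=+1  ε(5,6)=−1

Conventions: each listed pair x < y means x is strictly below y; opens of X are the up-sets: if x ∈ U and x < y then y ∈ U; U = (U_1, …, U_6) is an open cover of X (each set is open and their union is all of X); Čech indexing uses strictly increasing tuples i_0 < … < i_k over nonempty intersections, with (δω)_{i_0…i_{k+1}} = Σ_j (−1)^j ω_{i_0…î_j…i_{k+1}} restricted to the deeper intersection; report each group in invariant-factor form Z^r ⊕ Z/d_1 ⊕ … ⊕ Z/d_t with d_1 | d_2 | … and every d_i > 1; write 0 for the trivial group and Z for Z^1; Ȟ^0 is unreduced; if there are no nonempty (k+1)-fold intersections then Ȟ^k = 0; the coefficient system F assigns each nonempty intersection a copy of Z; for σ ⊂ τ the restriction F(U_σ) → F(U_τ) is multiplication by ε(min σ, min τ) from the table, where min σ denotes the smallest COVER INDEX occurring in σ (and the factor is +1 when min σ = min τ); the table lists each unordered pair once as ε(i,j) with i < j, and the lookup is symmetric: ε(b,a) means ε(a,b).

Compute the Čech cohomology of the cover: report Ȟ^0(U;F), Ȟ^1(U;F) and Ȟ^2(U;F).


Ȟ^0 = 0,  Ȟ^1 = Z ⊕ Z/2,  Ȟ^2 = 0

cover nerve:
  U12={d} U14={a,c} U15={j} U16={f} U23={h} U34={b,k} U56={g,i}
C dims 6,7; δ0: rk 6, SNF 1^5·2
Ȟ^0: (6−6)−0=0 ⇒ 0
Ȟ^1: (7−0)−6=1 plus torsion [2] ⇒ Z ⊕ Z/2
Ȟ^2: (0−0)−0=0 ⇒ 0


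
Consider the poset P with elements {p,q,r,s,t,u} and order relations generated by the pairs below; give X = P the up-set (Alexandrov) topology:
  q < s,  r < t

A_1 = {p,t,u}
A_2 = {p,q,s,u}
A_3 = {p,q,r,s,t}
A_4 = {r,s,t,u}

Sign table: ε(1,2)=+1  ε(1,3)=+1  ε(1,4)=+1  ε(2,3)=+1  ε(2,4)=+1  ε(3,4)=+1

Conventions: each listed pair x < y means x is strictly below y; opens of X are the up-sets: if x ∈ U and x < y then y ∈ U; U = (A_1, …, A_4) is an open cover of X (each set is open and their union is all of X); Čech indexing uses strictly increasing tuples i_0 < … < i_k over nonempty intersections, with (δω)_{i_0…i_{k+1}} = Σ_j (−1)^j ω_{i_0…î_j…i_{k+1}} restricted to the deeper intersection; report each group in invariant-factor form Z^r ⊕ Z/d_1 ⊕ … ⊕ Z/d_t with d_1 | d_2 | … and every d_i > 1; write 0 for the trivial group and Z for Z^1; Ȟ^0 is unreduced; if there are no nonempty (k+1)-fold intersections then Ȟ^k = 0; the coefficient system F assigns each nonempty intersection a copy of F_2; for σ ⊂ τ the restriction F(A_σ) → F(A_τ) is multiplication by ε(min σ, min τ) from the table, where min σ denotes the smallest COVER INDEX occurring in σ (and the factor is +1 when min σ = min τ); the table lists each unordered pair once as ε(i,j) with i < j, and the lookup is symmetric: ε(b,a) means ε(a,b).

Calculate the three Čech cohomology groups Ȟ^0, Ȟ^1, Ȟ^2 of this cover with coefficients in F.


nonempty overlaps:
  A12={p,u} A13={p,t} A14={t,u} A23={p,q,s} A24={s,u} A34={r,s,t}
  A123={p} A124={u} A134={t} A234={s}
C dims 4,6,4; δ0: rk_F2 3; δ1: rk_F2 3
degree 0: 4−3−0 = 1 → Ȟ^0 ≅ Z/2
degree 1: 6−3−3 = 0 → Ȟ^1 ≅ 0
degree 2: 4−0−3 = 1 → Ȟ^2 ≅ Z/2

Ȟ^0(U;F) ≅ Z/2,  Ȟ^1(U;F) ≅ 0,  Ȟ^2(U;F) ≅ Z/2


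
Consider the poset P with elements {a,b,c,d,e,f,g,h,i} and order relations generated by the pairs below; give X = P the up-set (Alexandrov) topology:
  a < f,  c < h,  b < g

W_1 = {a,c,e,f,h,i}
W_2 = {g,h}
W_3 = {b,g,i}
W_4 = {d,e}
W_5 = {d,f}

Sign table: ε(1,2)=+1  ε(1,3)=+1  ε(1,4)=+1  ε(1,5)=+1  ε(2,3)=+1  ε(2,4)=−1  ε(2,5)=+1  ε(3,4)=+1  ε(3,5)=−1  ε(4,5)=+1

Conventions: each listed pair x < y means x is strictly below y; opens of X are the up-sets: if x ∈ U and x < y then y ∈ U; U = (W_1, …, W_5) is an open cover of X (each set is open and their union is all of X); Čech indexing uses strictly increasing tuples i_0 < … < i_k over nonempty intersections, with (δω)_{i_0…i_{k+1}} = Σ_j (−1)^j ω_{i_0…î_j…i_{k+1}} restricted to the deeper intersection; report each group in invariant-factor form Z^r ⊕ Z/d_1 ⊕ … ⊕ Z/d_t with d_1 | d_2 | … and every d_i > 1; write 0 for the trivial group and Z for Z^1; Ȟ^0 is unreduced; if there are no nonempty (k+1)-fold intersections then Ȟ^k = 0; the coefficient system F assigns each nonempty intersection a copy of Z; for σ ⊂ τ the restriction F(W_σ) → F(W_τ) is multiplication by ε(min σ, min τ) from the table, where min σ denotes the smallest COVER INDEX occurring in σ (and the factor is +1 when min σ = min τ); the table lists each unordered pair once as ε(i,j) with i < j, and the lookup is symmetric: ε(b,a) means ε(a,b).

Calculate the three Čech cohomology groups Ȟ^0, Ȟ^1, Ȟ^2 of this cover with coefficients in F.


Ȟ^0 ≅ Z, Ȟ^1 ≅ Z^2 and Ȟ^2 ≅ 0

nonempty overlaps:
  W12={h} W13={i} W14={e} W15={f} W23={g} W45={d}
C dims 5,6; δ0: rk 4, SNF 1^4
degree 0: 5−4−0 = 1 → Ȟ^0 ≅ Z
degree 1: 6−0−4 = 2 → Ȟ^1 ≅ Z^2
degree 2: 0−0−0 = 0 → Ȟ^2 ≅ 0


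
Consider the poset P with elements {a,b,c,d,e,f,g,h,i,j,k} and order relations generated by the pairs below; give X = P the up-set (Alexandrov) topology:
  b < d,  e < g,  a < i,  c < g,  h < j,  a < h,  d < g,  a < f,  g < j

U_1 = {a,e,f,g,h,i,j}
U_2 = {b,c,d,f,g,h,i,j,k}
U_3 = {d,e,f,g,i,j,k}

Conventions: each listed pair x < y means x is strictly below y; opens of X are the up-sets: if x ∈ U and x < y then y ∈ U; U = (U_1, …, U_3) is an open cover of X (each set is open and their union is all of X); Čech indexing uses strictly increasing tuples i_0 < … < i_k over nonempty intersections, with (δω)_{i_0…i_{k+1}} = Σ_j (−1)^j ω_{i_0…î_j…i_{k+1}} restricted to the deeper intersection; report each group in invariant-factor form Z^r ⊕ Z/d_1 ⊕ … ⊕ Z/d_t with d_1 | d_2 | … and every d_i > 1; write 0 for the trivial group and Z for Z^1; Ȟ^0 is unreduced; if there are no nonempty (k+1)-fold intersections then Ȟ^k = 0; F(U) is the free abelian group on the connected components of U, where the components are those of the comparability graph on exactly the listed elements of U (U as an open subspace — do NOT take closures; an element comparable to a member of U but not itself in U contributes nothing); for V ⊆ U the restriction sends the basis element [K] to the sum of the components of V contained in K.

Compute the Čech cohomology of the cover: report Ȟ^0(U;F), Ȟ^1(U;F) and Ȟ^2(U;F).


Ȟ^0 = Z^2; Ȟ^1 = 0; Ȟ^2 = 0

nerve simplices:
  U12={f,g,h,i,j} U13={e,f,g,i,j} U23={d,f,g,i,j,k}
  U123={f,g,i,j}
components per intersection:
  U1: {a,e,f,g,h,i,j}
  U2: {b,c,d,g,h,j} {f} {i} {k}
  U3: {d,e,g,j} {f} {i} {k}
  U12: {f} {g,h,j} {i}
  U13: {e,g,j} {f} {i}
  U23: {d,g,j} {f} {i} {k}
  U123: {f} {g,j} {i}
C dims 9,10,3; δ0: rk 7, SNF 1^7; δ1: rk 3, SNF 1^3
degree 0: 9−7−0 = 2 → Ȟ^0 ≅ Z^2
degree 1: 10−3−7 = 0 → Ȟ^1 ≅ 0
degree 2: 3−0−3 = 0 → Ȟ^2 ≅ 0


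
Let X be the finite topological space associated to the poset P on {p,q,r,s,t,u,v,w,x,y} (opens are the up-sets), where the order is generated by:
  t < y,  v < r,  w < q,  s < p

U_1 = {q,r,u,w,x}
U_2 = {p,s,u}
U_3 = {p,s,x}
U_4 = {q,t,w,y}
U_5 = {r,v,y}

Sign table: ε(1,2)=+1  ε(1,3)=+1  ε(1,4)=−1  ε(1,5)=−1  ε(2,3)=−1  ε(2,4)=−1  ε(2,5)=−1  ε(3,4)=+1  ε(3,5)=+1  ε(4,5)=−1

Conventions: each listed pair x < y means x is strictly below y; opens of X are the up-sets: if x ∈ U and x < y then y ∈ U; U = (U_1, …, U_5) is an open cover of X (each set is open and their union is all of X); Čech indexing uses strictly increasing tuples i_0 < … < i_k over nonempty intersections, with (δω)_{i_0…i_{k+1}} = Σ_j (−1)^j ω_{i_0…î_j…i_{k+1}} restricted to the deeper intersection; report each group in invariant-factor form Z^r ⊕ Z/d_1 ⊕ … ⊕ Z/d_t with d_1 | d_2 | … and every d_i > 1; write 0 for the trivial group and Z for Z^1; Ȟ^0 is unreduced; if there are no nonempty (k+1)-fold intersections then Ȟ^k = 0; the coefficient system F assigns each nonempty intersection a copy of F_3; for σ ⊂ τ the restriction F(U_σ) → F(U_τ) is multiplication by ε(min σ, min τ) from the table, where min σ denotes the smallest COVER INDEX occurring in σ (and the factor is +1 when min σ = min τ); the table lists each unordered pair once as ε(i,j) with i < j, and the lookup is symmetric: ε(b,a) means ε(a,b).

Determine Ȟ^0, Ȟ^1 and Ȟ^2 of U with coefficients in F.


Ȟ^0 = 0, Ȟ^1 = Z/3, Ȟ^2 = 0

intersection data:
  U12={u} U13={x} U14={q,w} U15={r} U23={p,s} U45={y}
C dims 5,6; δ0: rk_F3 5
Ȟ^0 = (5 − 5) − 0 = 0, so Ȟ^0 ≅ 0
Ȟ^1 = (6 − 0) − 5 = 1, so Ȟ^1 ≅ Z/3
Ȟ^2 = (0 − 0) − 0 = 0, so Ȟ^2 ≅ 0
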